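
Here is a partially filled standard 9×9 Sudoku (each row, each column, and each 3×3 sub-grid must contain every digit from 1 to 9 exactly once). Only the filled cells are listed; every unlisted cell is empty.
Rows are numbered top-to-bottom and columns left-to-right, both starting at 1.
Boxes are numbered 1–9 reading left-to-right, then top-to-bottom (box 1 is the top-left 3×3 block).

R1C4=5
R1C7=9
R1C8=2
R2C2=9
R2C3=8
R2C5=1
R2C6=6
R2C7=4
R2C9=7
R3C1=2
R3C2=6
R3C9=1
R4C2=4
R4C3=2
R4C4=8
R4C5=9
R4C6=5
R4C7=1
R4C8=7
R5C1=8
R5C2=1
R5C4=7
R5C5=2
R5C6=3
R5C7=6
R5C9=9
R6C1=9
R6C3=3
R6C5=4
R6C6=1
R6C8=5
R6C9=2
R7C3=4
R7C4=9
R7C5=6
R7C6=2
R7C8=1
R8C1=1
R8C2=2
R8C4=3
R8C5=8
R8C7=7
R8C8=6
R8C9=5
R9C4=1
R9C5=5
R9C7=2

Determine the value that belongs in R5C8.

4

Row 5 already contains {1, 2, 3, 6, 7, 8, 9}.
Column 8 already contains {1, 2, 5, 6, 7}.
Its 3×3 block (box 6) already contains {1, 2, 5, 6, 7, 9}.
The only value from 1–9 not eliminated is 4, so R5C8 = 4.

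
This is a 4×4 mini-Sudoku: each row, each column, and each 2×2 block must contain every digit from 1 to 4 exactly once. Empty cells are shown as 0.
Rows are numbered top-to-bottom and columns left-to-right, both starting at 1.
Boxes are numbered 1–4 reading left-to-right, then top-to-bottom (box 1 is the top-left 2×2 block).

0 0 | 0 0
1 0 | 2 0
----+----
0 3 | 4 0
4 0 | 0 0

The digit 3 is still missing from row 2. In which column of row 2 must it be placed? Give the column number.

4

Consider where 3 can go in row 2.
r2c2 is out (column 2 already has a 3).
So the only cell in row 2 that can hold 3 is r2c4.
That is column 4.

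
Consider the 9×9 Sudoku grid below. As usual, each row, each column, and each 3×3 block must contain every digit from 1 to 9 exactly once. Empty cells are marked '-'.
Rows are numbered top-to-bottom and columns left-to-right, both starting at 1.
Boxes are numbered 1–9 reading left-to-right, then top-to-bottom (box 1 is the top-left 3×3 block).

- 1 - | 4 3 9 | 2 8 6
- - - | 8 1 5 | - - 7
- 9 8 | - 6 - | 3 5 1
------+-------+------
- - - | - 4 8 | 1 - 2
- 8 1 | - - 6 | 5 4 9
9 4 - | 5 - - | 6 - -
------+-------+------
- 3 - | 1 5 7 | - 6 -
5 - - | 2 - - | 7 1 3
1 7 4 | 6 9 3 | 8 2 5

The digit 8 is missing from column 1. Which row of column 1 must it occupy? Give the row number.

Consider where 8 can go in column 1.
R1C1 is out (row 1 already has a 8).
R2C1 is out (row 2 already has a 8).
R3C1 is out (row 3 already has a 8).
R4C1 is out (row 4 already has a 8).
R5C1 is out (row 5 already has a 8).
So the only cell in column 1 that can hold 8 is R7C1.
That is row 7.

7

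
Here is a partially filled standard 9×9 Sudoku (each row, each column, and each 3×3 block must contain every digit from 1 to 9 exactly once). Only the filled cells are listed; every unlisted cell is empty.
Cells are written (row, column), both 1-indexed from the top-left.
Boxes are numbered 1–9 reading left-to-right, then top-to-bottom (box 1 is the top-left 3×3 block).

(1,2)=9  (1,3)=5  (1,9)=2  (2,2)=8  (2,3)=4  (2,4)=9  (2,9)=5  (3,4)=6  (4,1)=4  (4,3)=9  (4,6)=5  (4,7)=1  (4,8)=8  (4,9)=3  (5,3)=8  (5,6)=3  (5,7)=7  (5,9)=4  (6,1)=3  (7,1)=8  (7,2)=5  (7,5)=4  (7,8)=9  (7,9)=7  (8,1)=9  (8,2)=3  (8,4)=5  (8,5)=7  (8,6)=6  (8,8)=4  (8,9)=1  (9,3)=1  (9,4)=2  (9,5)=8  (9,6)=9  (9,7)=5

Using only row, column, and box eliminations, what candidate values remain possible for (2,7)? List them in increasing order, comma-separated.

3,6

Row 2 already contains {4, 5, 8, 9}.
Column 7 already contains {1, 5, 7}.
Its 3×3 block (box 3) already contains {2, 5}.
Removing those from 1–9 leaves {3, 6} as the candidates for (2,7).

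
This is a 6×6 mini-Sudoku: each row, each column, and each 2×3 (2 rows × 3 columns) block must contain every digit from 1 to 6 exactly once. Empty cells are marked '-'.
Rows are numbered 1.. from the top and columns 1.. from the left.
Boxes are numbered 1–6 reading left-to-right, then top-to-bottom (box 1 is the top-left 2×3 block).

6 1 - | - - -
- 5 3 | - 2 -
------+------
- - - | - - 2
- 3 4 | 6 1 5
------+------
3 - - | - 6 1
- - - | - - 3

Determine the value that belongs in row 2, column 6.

Cell row 2, column 6 itself could take any of {4, 6} by direct elimination.
Consider where 6 can go in box 2.
row 1, column 4 is out (row 1 already has a 6).
row 1, column 5 is out (row 1 already has a 6).
row 1, column 6 is out (row 1 already has a 6).
row 2, column 4 is out (column 4 already has a 6).
So the only cell in box 2 that can hold 6 is row 2, column 6.
Therefore row 2, column 6 = 6.

6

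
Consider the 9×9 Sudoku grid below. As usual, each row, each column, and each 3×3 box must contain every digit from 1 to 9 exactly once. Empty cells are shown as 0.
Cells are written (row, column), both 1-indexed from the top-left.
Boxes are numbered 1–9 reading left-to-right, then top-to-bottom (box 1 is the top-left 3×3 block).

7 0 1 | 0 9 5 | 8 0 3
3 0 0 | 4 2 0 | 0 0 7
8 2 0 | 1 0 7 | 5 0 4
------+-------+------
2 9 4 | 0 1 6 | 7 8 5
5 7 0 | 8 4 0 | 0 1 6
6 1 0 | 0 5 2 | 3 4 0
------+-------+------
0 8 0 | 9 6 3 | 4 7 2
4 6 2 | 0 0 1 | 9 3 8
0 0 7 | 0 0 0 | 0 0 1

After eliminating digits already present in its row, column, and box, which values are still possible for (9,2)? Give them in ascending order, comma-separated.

3,5

Row 9 already contains {1, 7}.
Column 2 already contains {1, 2, 6, 7, 8, 9}.
Its 3×3 block (box 7) already contains {2, 4, 6, 7, 8}.
Removing those from 1–9 leaves {3, 5} as the candidates for (9,2).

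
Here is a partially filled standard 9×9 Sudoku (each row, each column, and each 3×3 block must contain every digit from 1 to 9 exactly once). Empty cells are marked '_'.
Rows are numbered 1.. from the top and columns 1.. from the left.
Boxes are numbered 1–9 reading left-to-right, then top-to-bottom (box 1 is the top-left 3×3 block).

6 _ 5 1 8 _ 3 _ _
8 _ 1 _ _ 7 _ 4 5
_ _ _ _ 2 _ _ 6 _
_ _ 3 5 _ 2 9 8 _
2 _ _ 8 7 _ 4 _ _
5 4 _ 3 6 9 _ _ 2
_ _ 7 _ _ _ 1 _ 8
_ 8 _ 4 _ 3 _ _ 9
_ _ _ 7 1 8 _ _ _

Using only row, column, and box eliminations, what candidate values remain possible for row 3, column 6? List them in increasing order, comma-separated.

4,5

Row 3 already contains {2, 6}.
Column 6 already contains {2, 3, 7, 8, 9}.
Its 3×3 block (box 2) already contains {1, 2, 7, 8}.
Removing those from 1–9 leaves {4, 5} as the candidates for row 3, column 6.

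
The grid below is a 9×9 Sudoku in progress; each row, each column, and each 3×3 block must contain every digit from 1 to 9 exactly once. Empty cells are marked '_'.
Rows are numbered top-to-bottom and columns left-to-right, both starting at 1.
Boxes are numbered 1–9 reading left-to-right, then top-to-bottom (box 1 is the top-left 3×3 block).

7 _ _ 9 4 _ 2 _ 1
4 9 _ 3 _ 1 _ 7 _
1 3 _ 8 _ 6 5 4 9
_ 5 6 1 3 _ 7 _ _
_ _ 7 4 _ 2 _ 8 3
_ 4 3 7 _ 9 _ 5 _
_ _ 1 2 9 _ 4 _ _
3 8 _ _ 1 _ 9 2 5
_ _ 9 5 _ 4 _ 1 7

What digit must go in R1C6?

Row 1 already contains {1, 2, 4, 7, 9}.
Column 6 already contains {1, 2, 4, 6, 9}.
Its 3×3 block (box 2) already contains {1, 3, 4, 6, 8, 9}.
The only value from 1–9 not eliminated is 5, so R1C6 = 5.

5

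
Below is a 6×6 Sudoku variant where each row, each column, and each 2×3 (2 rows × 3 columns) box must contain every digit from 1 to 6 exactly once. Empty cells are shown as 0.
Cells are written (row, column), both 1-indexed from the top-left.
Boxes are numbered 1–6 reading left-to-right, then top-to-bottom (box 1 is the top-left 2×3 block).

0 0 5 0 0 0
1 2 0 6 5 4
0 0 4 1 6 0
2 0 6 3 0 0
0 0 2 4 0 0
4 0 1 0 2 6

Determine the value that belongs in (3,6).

Cell (3,6) itself could take any of {2, 5} by direct elimination.
Consider where 2 can go in row 3.
(3,1) is out (column 1 already has a 2).
(3,2) is out (column 2 already has a 2).
So the only cell in row 3 that can hold 2 is (3,6).
Therefore (3,6) = 2.

2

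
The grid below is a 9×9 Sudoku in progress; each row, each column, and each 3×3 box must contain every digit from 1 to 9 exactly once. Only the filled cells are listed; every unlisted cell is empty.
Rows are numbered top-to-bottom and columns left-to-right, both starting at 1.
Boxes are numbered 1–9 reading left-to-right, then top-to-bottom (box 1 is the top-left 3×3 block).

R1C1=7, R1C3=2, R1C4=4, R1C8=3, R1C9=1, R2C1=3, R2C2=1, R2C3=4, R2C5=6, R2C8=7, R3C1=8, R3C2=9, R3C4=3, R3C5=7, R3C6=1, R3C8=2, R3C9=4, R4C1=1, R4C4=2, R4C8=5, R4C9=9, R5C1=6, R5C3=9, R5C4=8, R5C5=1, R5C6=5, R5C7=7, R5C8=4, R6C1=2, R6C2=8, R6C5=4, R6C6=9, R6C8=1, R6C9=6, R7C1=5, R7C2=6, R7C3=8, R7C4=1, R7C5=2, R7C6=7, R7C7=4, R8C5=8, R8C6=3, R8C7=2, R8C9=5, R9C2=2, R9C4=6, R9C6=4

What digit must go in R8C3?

Cell R8C3 itself could take any of {1, 7} by direct elimination.
Consider where 1 can go in row 8.
R8C1 is out (column 1 already has a 1).
R8C2 is out (column 2 already has a 1).
R8C4 is out (column 4 already has a 1).
R8C8 is out (column 8 already has a 1).
So the only cell in row 8 that can hold 1 is R8C3.
Therefore R8C3 = 1.

1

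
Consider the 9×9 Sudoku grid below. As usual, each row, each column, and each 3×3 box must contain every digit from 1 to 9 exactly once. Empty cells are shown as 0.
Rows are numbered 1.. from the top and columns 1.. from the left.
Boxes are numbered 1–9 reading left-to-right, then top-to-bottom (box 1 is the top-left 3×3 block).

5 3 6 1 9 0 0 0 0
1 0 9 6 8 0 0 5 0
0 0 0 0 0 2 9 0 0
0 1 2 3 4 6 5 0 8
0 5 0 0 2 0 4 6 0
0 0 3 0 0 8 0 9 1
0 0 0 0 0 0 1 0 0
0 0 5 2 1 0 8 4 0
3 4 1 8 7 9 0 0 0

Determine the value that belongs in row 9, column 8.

2

Row 9 already contains {1, 3, 4, 7, 8, 9}.
Column 8 already contains {4, 5, 6, 9}.
Its 3×3 block (box 9) already contains {1, 4, 8}.
The only value from 1–9 not eliminated is 2, so row 9, column 8 = 2.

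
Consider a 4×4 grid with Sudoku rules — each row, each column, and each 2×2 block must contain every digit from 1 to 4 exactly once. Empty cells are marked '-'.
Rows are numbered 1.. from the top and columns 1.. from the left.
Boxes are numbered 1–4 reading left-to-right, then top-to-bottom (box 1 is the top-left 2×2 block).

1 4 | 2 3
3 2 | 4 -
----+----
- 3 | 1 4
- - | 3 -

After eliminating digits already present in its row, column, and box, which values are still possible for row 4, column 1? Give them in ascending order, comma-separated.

2,4

Row 4 already contains {3}.
Column 1 already contains {1, 3}.
Its 2×2 block (box 3) already contains {3}.
Removing those from 1–4 leaves {2, 4} as the candidates for row 4, column 1.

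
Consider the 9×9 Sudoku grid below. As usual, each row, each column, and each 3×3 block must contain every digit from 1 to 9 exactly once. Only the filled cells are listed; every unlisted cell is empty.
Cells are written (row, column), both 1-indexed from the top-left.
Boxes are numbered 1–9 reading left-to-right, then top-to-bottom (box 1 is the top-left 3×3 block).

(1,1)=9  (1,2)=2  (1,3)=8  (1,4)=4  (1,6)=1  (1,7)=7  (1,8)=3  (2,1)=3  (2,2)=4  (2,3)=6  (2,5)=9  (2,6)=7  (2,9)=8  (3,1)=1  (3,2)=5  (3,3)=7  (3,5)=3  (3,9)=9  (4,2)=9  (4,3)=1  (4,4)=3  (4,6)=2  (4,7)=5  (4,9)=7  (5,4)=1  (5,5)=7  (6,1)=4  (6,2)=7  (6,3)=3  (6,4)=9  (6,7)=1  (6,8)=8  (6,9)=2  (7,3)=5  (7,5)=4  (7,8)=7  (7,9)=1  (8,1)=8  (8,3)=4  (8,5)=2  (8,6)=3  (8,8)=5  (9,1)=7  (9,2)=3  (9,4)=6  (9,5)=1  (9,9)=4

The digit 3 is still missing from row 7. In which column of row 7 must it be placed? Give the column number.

Consider where 3 can go in row 7.
(7,1) is out (column 1 already has a 3).
(7,2) is out (column 2 already has a 3).
(7,4) is out (column 4 already has a 3).
(7,6) is out (column 6 already has a 3).
So the only cell in row 7 that can hold 3 is (7,7).
That is column 7.

7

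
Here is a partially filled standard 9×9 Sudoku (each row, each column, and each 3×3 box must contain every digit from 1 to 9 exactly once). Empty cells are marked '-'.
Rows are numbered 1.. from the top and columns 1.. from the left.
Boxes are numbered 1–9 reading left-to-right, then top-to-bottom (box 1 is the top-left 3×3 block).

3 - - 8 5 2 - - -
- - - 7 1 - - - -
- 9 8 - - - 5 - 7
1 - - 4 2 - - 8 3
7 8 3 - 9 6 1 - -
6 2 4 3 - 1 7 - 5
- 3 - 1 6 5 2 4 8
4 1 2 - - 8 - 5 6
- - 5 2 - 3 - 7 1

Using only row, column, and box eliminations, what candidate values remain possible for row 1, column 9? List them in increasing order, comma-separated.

4,9

Row 1 already contains {2, 3, 5, 8}.
Column 9 already contains {1, 3, 5, 6, 7, 8}.
Its 3×3 block (box 3) already contains {5, 7}.
Removing those from 1–9 leaves {4, 9} as the candidates for row 1, column 9.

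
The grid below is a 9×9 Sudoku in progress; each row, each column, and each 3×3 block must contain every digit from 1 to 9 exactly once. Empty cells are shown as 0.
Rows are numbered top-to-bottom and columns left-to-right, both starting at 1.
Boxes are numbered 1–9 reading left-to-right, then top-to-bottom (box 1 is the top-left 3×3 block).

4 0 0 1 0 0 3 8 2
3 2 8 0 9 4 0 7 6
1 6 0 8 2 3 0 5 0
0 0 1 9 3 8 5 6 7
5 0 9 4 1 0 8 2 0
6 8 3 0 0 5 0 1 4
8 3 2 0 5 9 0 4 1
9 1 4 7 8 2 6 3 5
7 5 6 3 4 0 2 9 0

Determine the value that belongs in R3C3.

Row 3 already contains {1, 2, 3, 5, 6, 8}.
Column 3 already contains {1, 2, 3, 4, 6, 8, 9}.
Its 3×3 block (box 1) already contains {1, 2, 3, 4, 6, 8}.
The only value from 1–9 not eliminated is 7, so R3C3 = 7.

7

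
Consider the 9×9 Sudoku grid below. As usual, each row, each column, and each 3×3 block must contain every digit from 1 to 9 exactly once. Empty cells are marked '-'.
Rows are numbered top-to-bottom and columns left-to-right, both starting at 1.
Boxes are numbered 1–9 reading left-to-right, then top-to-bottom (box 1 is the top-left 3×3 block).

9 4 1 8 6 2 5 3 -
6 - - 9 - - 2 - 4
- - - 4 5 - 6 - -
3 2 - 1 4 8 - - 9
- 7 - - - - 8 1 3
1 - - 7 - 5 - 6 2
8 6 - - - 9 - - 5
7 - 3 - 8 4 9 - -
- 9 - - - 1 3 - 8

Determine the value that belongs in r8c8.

Row 8 already contains {3, 4, 7, 8, 9}.
Column 8 already contains {1, 3, 6}.
Its 3×3 block (box 9) already contains {3, 5, 8, 9}.
The only value from 1–9 not eliminated is 2, so r8c8 = 2.

2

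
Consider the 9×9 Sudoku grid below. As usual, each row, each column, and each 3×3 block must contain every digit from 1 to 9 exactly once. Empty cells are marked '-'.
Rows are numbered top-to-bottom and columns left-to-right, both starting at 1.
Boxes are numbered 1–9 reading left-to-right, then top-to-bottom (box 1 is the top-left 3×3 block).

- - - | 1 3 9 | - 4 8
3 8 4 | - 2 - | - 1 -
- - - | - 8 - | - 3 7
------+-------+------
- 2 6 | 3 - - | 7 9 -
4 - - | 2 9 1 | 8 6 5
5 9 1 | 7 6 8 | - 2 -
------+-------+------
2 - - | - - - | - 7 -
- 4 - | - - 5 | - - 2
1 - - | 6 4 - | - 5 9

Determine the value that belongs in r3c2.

1

Cell r3c2 itself could take any of {1, 5, 6} by direct elimination.
Consider where 1 can go in box 1.
r1c1 is out (row 1 already has a 1).
r1c2 is out (row 1 already has a 1).
r1c3 is out (row 1 already has a 1).
r3c1 is out (column 1 already has a 1).
r3c3 is out (column 3 already has a 1).
So the only cell in box 1 that can hold 1 is r3c2.
Therefore r3c2 = 1.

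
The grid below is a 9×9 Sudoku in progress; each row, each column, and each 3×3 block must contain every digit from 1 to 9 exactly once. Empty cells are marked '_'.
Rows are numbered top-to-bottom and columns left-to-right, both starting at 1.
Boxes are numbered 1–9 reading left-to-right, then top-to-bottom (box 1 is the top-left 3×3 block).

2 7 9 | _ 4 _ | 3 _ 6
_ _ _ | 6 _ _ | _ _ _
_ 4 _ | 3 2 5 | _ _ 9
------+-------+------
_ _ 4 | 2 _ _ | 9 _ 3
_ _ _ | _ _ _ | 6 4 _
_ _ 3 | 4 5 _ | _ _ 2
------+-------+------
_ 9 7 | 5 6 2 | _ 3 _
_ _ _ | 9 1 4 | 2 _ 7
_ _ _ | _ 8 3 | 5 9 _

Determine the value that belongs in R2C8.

2

Cell R2C8 itself could take any of {1, 2, 5, 7, 8} by direct elimination.
Consider where 2 can go in box 3.
R1C8 is out (row 1 already has a 2).
R2C7 is out (column 7 already has a 2).
R2C9 is out (column 9 already has a 2).
R3C7 is out (row 3 already has a 2).
R3C8 is out (row 3 already has a 2).
So the only cell in box 3 that can hold 2 is R2C8.
Therefore R2C8 = 2.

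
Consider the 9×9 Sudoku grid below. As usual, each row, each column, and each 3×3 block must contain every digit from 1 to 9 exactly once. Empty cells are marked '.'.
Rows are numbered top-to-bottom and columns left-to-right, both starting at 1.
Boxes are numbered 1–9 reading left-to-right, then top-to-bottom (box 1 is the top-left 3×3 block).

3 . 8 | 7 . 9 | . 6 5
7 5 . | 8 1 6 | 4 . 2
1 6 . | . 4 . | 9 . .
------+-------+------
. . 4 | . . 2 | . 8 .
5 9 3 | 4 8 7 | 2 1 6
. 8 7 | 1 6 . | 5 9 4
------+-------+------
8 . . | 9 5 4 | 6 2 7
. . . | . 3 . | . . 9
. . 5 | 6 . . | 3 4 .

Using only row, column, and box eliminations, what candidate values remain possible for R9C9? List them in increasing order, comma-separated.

1,8

Row 9 already contains {3, 4, 5, 6}.
Column 9 already contains {2, 4, 5, 6, 7, 9}.
Its 3×3 block (box 9) already contains {2, 3, 4, 6, 7, 9}.
Removing those from 1–9 leaves {1, 8} as the candidates for R9C9.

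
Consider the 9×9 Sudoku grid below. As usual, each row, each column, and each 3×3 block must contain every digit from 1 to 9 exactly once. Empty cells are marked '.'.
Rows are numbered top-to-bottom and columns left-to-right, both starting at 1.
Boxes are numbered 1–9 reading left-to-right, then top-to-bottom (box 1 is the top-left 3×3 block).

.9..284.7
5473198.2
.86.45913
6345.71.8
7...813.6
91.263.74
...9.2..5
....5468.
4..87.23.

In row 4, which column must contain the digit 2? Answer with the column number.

8

Consider where 2 can go in row 4.
R4C5 is out (column 5 already has a 2).
So the only cell in row 4 that can hold 2 is R4C8.
That is column 8.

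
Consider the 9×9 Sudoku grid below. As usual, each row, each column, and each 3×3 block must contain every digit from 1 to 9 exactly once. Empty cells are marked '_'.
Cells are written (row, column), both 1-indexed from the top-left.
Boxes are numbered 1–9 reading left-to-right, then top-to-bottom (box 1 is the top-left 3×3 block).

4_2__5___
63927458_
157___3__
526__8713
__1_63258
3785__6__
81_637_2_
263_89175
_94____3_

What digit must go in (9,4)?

1

Row 9 already contains {3, 4, 9}.
Column 4 already contains {2, 5, 6}.
Its 3×3 block (box 8) already contains {3, 6, 7, 8, 9}.
The only value from 1–9 not eliminated is 1, so (9,4) = 1.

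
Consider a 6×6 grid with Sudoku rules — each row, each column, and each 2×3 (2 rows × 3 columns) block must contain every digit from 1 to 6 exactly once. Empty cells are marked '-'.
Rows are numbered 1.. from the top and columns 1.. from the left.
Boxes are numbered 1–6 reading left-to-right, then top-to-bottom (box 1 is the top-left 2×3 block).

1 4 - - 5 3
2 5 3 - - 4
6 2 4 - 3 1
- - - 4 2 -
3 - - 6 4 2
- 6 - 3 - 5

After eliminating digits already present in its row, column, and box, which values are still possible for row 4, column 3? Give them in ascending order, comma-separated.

1,5

Row 4 already contains {2, 4}.
Column 3 already contains {3, 4}.
Its 2×3 block (box 3) already contains {2, 4, 6}.
Removing those from 1–6 leaves {1, 5} as the candidates for row 4, column 3.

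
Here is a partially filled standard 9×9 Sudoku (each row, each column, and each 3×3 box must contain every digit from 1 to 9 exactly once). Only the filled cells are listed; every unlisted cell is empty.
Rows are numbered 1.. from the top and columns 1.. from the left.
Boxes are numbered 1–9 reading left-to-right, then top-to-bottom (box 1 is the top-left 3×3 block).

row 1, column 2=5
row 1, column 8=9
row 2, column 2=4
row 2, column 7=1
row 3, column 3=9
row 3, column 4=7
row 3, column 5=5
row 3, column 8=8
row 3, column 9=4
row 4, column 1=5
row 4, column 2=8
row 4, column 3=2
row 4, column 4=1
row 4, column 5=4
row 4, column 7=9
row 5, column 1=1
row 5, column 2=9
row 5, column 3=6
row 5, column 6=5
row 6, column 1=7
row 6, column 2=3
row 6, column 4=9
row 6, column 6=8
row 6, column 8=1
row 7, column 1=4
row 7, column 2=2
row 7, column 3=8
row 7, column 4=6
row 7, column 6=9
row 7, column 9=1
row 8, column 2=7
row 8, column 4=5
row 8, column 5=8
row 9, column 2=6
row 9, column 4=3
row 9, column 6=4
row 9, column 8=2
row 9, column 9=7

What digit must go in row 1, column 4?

Cell row 1, column 4 itself could take any of {2, 4, 8} by direct elimination.
Consider where 4 can go in column 4.
row 2, column 4 is out (row 2 already has a 4).
row 5, column 4 is out (box 5 already has a 4).
So the only cell in column 4 that can hold 4 is row 1, column 4.
Therefore row 1, column 4 = 4.

4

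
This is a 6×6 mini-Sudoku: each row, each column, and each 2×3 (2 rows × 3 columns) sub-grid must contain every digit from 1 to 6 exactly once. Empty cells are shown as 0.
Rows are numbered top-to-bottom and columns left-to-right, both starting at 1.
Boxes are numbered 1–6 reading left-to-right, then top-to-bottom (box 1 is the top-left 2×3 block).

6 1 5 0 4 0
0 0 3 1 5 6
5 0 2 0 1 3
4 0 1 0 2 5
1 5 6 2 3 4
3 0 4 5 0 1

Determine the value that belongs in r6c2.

Row 6 already contains {1, 3, 4, 5}.
Column 2 already contains {1, 5}.
Its 2×3 block (box 5) already contains {1, 3, 4, 5, 6}.
The only value from 1–6 not eliminated is 2, so r6c2 = 2.

2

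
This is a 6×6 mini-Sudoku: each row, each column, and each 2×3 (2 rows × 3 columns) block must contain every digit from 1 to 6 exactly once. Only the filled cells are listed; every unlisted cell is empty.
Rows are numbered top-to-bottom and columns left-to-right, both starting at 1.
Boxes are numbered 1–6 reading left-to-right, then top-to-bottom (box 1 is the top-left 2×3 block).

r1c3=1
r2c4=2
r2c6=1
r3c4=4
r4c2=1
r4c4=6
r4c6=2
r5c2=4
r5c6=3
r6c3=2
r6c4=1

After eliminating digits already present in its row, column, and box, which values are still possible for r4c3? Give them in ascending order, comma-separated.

3,4,5

Row 4 already contains {1, 2, 6}.
Column 3 already contains {1, 2}.
Its 2×3 block (box 3) already contains {1}.
Removing those from 1–6 leaves {3, 4, 5} as the candidates for r4c3.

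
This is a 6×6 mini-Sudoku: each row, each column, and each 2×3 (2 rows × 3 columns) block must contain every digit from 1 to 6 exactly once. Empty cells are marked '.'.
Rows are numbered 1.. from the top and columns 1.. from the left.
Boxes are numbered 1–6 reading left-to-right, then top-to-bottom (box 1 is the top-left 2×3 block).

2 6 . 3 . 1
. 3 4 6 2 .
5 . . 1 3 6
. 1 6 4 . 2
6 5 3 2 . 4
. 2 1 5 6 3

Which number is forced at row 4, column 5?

Row 4 already contains {1, 2, 4, 6}.
Column 5 already contains {2, 3, 6}.
Its 2×3 block (box 4) already contains {1, 2, 3, 4, 6}.
The only value from 1–6 not eliminated is 5, so row 4, column 5 = 5.

5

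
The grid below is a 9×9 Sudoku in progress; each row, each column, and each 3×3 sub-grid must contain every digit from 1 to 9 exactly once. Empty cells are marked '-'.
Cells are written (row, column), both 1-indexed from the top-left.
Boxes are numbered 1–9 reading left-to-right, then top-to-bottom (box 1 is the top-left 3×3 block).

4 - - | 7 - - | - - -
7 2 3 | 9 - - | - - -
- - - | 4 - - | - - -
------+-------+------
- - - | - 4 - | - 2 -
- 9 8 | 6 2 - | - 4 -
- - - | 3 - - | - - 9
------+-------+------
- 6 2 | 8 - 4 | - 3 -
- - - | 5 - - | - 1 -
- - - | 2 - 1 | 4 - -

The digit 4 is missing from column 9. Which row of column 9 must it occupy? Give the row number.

2

Consider where 4 can go in column 9.
(1,9) is out (row 1 already has a 4). (3,9) is out (row 3 already has a 4). (4,9) is out (row 4 already has a 4). (5,9) is out (row 5 already has a 4). The remaining empty cells in column 9 are similarly blocked.
So the only cell in column 9 that can hold 4 is (2,9).
That is row 2.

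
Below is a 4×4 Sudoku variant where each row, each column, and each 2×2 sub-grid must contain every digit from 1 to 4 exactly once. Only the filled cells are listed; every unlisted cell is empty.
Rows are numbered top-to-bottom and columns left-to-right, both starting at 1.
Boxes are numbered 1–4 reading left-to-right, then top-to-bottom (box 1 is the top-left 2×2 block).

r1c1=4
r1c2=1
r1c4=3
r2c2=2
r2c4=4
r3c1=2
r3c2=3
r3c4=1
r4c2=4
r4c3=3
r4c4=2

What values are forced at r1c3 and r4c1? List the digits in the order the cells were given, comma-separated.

2,1

For r1c3:
  Row 1 already contains {1, 3, 4}.
  Column 3 already contains {3}.
  Its 2×2 block (box 2) already contains {3, 4}.
  The only value from 1–4 not eliminated is 2, so r1c3 = 2.
For r4c1:
  Row 4 already contains {2, 3, 4}.
  Column 1 already contains {2, 4}.
  Its 2×2 block (box 3) already contains {2, 3, 4}.
  The only value from 1–4 not eliminated is 1, so r4c1 = 1.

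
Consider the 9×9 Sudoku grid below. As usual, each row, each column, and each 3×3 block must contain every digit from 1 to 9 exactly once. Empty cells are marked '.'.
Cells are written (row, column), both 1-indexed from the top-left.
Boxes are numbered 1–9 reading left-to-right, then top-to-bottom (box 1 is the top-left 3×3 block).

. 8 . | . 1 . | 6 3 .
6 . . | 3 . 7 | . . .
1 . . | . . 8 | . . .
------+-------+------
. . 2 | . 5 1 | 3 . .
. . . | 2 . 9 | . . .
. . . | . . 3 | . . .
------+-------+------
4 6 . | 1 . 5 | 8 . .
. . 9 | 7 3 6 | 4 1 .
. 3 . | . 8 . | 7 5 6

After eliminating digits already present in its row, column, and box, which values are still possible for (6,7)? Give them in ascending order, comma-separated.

1,2,5,9

Row 6 already contains {3}.
Column 7 already contains {3, 4, 6, 7, 8}.
Its 3×3 block (box 6) already contains {3}.
Removing those from 1–9 leaves {1, 2, 5, 9} as the candidates for (6,7).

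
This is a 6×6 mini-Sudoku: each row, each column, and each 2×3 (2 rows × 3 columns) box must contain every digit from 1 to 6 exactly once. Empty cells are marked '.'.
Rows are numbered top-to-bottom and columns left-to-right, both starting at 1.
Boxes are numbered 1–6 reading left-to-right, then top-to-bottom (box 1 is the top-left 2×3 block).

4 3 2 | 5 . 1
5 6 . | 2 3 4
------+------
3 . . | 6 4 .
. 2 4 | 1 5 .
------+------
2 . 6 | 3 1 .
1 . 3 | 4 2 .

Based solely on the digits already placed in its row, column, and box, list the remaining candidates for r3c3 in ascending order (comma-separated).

1,5

Row 3 already contains {3, 4, 6}.
Column 3 already contains {2, 3, 4, 6}.
Its 2×3 block (box 3) already contains {2, 3, 4}.
Removing those from 1–6 leaves {1, 5} as the candidates for r3c3.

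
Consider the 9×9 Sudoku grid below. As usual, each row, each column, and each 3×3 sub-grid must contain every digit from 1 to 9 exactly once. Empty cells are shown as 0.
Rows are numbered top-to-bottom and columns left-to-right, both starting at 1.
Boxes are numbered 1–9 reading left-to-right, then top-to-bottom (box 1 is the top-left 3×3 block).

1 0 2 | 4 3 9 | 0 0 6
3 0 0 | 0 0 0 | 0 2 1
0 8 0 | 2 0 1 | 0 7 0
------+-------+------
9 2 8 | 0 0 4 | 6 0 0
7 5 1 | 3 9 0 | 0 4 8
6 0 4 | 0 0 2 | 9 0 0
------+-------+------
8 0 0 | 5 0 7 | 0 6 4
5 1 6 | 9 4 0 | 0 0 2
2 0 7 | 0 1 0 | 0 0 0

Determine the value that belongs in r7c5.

2

Row 7 already contains {4, 5, 6, 7, 8}.
Column 5 already contains {1, 3, 4, 9}.
Its 3×3 block (box 8) already contains {1, 4, 5, 7, 9}.
The only value from 1–9 not eliminated is 2, so r7c5 = 2.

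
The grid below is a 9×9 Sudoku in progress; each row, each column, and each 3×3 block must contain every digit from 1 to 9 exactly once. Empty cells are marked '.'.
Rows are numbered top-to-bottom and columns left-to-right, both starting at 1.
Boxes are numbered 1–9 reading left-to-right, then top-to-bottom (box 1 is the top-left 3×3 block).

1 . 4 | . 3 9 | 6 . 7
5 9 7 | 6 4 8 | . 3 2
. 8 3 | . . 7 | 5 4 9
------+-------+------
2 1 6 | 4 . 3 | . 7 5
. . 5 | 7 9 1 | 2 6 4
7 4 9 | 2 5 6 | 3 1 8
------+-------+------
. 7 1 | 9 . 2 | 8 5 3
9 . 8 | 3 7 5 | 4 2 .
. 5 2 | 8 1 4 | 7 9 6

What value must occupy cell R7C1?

Cell R7C1 itself could take any of {4, 6} by direct elimination.
Consider where 4 can go in box 7.
R8C2 is out (row 8 already has a 4).
R9C1 is out (row 9 already has a 4).
So the only cell in box 7 that can hold 4 is R7C1.
Therefore R7C1 = 4.

4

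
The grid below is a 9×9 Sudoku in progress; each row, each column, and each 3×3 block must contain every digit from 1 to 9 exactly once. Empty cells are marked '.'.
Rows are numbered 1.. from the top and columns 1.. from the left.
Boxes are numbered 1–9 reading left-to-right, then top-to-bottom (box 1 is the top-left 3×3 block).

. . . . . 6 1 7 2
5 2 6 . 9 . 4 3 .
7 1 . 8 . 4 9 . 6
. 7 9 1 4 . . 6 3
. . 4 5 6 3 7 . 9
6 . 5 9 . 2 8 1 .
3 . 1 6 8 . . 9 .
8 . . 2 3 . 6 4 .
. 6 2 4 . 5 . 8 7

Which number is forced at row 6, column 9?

4

Row 6 already contains {1, 2, 5, 6, 8, 9}.
Column 9 already contains {2, 3, 6, 7, 9}.
Its 3×3 block (box 6) already contains {1, 3, 6, 7, 8, 9}.
The only value from 1–9 not eliminated is 4, so row 6, column 9 = 4.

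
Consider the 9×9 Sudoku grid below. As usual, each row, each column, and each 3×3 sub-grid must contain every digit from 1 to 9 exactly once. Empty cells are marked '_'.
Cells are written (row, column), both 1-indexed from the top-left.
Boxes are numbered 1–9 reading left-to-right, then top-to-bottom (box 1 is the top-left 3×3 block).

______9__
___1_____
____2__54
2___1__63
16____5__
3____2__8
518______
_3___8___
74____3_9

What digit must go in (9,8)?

Cell (9,8) itself could take any of {1, 2, 8} by direct elimination.
Consider where 8 can go in row 9.
(9,3) is out (column 3 already has a 8).
(9,4) is out (box 8 already has a 8).
(9,5) is out (box 8 already has a 8).
(9,6) is out (column 6 already has a 8).
So the only cell in row 9 that can hold 8 is (9,8).
Therefore (9,8) = 8.

8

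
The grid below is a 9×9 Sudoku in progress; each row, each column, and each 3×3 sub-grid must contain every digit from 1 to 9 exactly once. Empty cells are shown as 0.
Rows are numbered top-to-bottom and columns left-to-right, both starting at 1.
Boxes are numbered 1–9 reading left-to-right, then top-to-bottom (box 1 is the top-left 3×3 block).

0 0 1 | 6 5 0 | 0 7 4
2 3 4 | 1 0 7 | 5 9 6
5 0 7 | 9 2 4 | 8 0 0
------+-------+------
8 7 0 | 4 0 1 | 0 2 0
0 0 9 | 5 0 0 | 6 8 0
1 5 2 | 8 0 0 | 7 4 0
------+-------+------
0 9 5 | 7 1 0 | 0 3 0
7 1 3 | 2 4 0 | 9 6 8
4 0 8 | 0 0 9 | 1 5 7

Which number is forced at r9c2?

Cell r9c2 itself could take any of {2, 6} by direct elimination.
Consider where 2 can go in row 9.
r9c4 is out (column 4 already has a 2).
r9c5 is out (column 5 already has a 2).
So the only cell in row 9 that can hold 2 is r9c2.
Therefore r9c2 = 2.

2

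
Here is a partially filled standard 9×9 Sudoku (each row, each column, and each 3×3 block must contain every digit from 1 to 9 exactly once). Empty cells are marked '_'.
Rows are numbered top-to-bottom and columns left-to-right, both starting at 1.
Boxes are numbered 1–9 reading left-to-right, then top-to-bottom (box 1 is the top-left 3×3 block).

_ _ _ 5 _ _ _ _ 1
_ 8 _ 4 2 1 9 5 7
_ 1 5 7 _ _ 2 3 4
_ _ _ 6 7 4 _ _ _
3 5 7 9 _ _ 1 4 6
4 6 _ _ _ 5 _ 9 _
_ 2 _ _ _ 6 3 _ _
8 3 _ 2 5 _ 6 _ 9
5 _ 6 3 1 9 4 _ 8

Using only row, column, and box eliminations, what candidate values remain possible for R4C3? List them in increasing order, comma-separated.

1,2,8,9

Row 4 already contains {4, 6, 7}.
Column 3 already contains {5, 6, 7}.
Its 3×3 block (box 4) already contains {3, 4, 5, 6, 7}.
Removing those from 1–9 leaves {1, 2, 8, 9} as the candidates for R4C3.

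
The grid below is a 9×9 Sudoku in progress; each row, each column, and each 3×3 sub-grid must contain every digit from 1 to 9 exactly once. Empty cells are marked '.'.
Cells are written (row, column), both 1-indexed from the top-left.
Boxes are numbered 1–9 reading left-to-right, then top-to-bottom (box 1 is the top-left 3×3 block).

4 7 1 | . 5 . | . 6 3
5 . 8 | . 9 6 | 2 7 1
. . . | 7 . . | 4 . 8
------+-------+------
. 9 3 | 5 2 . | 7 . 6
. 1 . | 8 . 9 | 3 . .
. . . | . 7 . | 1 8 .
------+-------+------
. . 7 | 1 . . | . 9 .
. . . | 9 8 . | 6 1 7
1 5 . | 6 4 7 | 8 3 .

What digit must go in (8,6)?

5

Cell (8,6) itself could take any of {2, 3, 5} by direct elimination.
Consider where 5 can go in row 8.
(8,1) is out (column 1 already has a 5).
(8,2) is out (column 2 already has a 5).
(8,3) is out (box 7 already has a 5).
So the only cell in row 8 that can hold 5 is (8,6).
Therefore (8,6) = 5.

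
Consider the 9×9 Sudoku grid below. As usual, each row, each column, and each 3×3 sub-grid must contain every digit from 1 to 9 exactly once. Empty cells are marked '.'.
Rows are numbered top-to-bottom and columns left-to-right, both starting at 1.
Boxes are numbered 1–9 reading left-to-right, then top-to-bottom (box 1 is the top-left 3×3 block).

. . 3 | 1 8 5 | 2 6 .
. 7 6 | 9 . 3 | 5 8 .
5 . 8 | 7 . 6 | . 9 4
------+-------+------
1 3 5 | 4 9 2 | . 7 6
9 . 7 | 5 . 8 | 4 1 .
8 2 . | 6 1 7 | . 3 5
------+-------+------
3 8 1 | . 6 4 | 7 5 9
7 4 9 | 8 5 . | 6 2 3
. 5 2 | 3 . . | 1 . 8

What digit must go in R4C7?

Row 4 already contains {1, 2, 3, 4, 5, 6, 7, 9}.
Column 7 already contains {1, 2, 4, 5, 6, 7}.
Its 3×3 block (box 6) already contains {1, 3, 4, 5, 6, 7}.
The only value from 1–9 not eliminated is 8, so R4C7 = 8.

8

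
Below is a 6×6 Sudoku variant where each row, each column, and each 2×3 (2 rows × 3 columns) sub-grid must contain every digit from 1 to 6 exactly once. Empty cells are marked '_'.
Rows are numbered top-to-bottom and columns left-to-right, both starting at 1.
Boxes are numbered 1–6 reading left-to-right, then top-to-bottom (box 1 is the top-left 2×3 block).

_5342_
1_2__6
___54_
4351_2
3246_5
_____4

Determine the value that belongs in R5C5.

1

Row 5 already contains {2, 3, 4, 5, 6}.
Column 5 already contains {2, 4}.
Its 2×3 block (box 6) already contains {4, 5, 6}.
The only value from 1–6 not eliminated is 1, so R5C5 = 1.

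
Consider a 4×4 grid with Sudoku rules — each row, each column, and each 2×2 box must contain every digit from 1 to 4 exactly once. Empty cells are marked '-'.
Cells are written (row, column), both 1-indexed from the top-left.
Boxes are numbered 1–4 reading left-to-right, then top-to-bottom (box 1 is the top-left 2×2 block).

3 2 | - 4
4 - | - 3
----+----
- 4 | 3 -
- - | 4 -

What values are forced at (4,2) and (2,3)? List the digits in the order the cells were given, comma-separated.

For (4,2):
  Consider where 3 can go in box 3.
  (3,1) is out (row 3 already has a 3).
  (4,1) is out (column 1 already has a 3).
  So the only cell in box 3 that can hold 3 is (4,2).
  So (4,2) = 3.
For (2,3):
  Consider where 2 can go in row 2.
  (2,2) is out (column 2 already has a 2).
  So the only cell in row 2 that can hold 2 is (2,3).
  So (2,3) = 2.

3,2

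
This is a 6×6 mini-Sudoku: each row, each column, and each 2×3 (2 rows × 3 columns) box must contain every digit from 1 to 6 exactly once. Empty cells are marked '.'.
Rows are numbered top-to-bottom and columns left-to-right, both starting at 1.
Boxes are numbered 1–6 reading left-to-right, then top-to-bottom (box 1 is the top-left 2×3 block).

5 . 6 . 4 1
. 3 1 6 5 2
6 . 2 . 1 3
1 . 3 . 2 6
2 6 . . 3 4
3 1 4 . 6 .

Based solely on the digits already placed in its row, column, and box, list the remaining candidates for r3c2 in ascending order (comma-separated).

4,5

Row 3 already contains {1, 2, 3, 6}.
Column 2 already contains {1, 3, 6}.
Its 2×3 block (box 3) already contains {1, 2, 3, 6}.
Removing those from 1–6 leaves {4, 5} as the candidates for r3c2.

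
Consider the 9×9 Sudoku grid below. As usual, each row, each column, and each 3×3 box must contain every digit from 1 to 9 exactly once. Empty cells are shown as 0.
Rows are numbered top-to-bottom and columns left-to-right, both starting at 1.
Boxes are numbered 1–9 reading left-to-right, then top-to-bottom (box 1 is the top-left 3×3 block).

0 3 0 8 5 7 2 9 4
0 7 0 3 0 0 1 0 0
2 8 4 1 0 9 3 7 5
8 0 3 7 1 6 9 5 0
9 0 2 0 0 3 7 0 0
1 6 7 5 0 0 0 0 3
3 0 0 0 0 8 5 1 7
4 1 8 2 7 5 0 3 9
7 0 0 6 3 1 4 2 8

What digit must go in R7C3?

Cell R7C3 itself could take any of {6, 9} by direct elimination.
Consider where 6 can go in row 7.
R7C2 is out (column 2 already has a 6).
R7C4 is out (column 4 already has a 6).
R7C5 is out (box 8 already has a 6).
So the only cell in row 7 that can hold 6 is R7C3.
Therefore R7C3 = 6.

6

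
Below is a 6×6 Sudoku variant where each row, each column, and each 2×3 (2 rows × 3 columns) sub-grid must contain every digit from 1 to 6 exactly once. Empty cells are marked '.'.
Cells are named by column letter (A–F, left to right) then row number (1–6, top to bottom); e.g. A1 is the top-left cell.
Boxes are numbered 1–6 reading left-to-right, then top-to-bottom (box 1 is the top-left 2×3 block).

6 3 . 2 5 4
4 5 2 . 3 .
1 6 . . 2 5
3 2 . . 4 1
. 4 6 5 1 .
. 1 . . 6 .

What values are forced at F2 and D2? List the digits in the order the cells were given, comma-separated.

For F2:
  Row 2 already contains {2, 3, 4, 5}.
  Column F already contains {1, 4, 5}.
  Its 2×3 block (box 2) already contains {2, 3, 4, 5}.
  The only value from 1–6 not eliminated is 6, so F2 = 6.
For D2:
  Consider where 1 can go in column D.
  D3 is out (row 3 already has a 1).
  D4 is out (row 4 already has a 1).
  D6 is out (row 6 already has a 1).
  So the only cell in column D that can hold 1 is D2.
  So D2 = 1.

6,1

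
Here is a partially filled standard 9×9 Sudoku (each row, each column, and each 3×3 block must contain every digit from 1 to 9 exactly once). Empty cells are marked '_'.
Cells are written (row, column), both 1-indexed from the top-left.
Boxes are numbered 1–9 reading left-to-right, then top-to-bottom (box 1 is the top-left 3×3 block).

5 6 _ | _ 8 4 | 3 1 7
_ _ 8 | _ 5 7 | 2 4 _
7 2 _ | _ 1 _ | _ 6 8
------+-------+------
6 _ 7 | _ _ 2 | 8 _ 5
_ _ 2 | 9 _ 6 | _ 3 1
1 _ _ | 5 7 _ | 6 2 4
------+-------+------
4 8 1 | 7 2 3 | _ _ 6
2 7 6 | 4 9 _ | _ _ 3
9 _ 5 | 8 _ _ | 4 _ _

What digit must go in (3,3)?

4

Cell (3,3) itself could take any of {3, 4, 9} by direct elimination.
Consider where 4 can go in row 3.
(3,4) is out (column 4 already has a 4).
(3,6) is out (column 6 already has a 4).
(3,7) is out (column 7 already has a 4).
So the only cell in row 3 that can hold 4 is (3,3).
Therefore (3,3) = 4.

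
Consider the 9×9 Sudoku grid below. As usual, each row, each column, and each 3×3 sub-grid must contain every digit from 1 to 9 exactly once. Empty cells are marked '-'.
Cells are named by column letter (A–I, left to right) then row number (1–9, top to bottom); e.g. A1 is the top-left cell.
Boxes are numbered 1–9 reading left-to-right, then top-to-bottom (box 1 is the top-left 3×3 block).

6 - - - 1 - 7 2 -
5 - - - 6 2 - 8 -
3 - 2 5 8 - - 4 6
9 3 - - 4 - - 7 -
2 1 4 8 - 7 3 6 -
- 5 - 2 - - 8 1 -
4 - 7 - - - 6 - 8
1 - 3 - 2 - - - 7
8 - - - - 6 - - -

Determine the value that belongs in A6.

7

Row 6 already contains {1, 2, 5, 8}.
Column A already contains {1, 2, 3, 4, 5, 6, 8, 9}.
Its 3×3 block (box 4) already contains {1, 2, 3, 4, 5, 9}.
The only value from 1–9 not eliminated is 7, so A6 = 7.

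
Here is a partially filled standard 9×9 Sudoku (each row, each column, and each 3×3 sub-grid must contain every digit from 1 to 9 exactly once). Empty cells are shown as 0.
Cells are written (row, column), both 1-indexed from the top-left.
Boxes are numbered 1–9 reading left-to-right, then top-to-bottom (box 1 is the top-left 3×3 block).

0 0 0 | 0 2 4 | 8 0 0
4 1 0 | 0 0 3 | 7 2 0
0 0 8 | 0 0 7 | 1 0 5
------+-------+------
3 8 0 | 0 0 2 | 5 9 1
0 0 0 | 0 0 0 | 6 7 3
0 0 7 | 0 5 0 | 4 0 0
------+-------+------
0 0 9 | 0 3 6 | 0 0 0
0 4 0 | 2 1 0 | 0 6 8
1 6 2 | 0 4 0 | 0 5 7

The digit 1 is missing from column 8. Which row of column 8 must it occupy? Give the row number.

Consider where 1 can go in column 8.
(1,8) is out (box 3 already has a 1).
(3,8) is out (row 3 already has a 1).
(6,8) is out (box 6 already has a 1).
So the only cell in column 8 that can hold 1 is (7,8).
That is row 7.

7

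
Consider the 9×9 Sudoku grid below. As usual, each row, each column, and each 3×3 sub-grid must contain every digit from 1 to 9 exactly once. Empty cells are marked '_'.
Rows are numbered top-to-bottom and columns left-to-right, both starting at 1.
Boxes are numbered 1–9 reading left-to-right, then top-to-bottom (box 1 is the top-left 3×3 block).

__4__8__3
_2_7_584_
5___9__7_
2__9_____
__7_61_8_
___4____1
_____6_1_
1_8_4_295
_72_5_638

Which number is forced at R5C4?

Cell R5C4 itself could take any of {2, 3, 5} by direct elimination.
Consider where 5 can go in column 4.
R1C4 is out (box 2 already has a 5).
R3C4 is out (row 3 already has a 5).
R7C4 is out (box 8 already has a 5).
R8C4 is out (row 8 already has a 5).
R9C4 is out (row 9 already has a 5).
So the only cell in column 4 that can hold 5 is R5C4.
Therefore R5C4 = 5.

5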